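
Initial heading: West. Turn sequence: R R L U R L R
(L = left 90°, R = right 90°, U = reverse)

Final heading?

Start: West
  R (right (90° clockwise)) -> North
  R (right (90° clockwise)) -> East
  L (left (90° counter-clockwise)) -> North
  U (U-turn (180°)) -> South
  R (right (90° clockwise)) -> West
  L (left (90° counter-clockwise)) -> South
  R (right (90° clockwise)) -> West
Final: West

Answer: Final heading: West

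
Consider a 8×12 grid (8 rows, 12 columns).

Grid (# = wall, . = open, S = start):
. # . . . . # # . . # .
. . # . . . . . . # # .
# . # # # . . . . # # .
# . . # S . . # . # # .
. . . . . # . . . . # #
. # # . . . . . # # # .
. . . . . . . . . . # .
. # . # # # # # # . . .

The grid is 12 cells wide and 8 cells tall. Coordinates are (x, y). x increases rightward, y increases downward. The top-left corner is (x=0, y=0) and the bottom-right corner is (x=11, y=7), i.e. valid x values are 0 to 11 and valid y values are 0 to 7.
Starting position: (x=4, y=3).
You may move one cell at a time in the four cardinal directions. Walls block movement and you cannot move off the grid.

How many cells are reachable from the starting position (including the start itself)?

Answer: Reachable cells: 58

Derivation:
BFS flood-fill from (x=4, y=3):
  Distance 0: (x=4, y=3)
  Distance 1: (x=5, y=3), (x=4, y=4)
  Distance 2: (x=5, y=2), (x=6, y=3), (x=3, y=4), (x=4, y=5)
  Distance 3: (x=5, y=1), (x=6, y=2), (x=2, y=4), (x=6, y=4), (x=3, y=5), (x=5, y=5), (x=4, y=6)
  Distance 4: (x=5, y=0), (x=4, y=1), (x=6, y=1), (x=7, y=2), (x=2, y=3), (x=1, y=4), (x=7, y=4), (x=6, y=5), (x=3, y=6), (x=5, y=6)
  Distance 5: (x=4, y=0), (x=3, y=1), (x=7, y=1), (x=8, y=2), (x=1, y=3), (x=0, y=4), (x=8, y=4), (x=7, y=5), (x=2, y=6), (x=6, y=6)
  Distance 6: (x=3, y=0), (x=8, y=1), (x=1, y=2), (x=8, y=3), (x=9, y=4), (x=0, y=5), (x=1, y=6), (x=7, y=6), (x=2, y=7)
  Distance 7: (x=2, y=0), (x=8, y=0), (x=1, y=1), (x=0, y=6), (x=8, y=6)
  Distance 8: (x=9, y=0), (x=0, y=1), (x=9, y=6), (x=0, y=7)
  Distance 9: (x=0, y=0), (x=9, y=7)
  Distance 10: (x=10, y=7)
  Distance 11: (x=11, y=7)
  Distance 12: (x=11, y=6)
  Distance 13: (x=11, y=5)
Total reachable: 58 (grid has 62 open cells total)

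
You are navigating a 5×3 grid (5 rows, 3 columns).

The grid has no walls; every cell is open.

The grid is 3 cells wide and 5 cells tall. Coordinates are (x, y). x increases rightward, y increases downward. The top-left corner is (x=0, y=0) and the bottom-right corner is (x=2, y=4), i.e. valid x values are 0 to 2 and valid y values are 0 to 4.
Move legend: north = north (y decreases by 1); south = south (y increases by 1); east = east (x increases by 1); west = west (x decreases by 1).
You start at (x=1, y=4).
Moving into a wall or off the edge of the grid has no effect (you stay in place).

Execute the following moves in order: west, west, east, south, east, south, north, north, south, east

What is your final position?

Start: (x=1, y=4)
  west (west): (x=1, y=4) -> (x=0, y=4)
  west (west): blocked, stay at (x=0, y=4)
  east (east): (x=0, y=4) -> (x=1, y=4)
  south (south): blocked, stay at (x=1, y=4)
  east (east): (x=1, y=4) -> (x=2, y=4)
  south (south): blocked, stay at (x=2, y=4)
  north (north): (x=2, y=4) -> (x=2, y=3)
  north (north): (x=2, y=3) -> (x=2, y=2)
  south (south): (x=2, y=2) -> (x=2, y=3)
  east (east): blocked, stay at (x=2, y=3)
Final: (x=2, y=3)

Answer: Final position: (x=2, y=3)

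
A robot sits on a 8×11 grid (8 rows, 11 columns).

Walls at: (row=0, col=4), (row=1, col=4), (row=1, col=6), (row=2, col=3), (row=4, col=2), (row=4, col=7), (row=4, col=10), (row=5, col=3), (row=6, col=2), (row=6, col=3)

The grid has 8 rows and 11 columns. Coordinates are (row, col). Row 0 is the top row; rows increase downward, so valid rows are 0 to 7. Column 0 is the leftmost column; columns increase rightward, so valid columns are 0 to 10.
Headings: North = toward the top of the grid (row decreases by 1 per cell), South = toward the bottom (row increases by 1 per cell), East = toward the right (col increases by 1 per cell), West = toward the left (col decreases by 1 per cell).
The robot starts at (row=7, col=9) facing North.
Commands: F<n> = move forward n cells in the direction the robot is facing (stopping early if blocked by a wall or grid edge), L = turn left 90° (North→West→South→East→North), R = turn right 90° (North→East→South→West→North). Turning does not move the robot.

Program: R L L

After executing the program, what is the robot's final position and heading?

Answer: Final position: (row=7, col=9), facing West

Derivation:
Start: (row=7, col=9), facing North
  R: turn right, now facing East
  L: turn left, now facing North
  L: turn left, now facing West
Final: (row=7, col=9), facing West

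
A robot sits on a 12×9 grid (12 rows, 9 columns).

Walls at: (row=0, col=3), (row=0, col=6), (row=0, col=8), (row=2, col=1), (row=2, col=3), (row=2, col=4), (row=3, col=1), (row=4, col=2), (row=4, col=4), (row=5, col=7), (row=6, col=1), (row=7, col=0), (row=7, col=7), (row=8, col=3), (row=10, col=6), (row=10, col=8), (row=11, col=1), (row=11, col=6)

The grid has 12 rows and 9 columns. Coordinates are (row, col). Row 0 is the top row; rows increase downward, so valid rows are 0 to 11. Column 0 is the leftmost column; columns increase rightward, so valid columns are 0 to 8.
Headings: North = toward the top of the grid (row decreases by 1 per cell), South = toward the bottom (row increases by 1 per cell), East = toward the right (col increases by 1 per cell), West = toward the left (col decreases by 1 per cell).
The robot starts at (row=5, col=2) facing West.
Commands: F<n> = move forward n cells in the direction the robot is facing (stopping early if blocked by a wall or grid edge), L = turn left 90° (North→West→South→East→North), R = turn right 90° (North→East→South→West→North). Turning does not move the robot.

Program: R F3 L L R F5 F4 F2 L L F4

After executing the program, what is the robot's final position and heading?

Answer: Final position: (row=5, col=4), facing East

Derivation:
Start: (row=5, col=2), facing West
  R: turn right, now facing North
  F3: move forward 0/3 (blocked), now at (row=5, col=2)
  L: turn left, now facing West
  L: turn left, now facing South
  R: turn right, now facing West
  F5: move forward 2/5 (blocked), now at (row=5, col=0)
  F4: move forward 0/4 (blocked), now at (row=5, col=0)
  F2: move forward 0/2 (blocked), now at (row=5, col=0)
  L: turn left, now facing South
  L: turn left, now facing East
  F4: move forward 4, now at (row=5, col=4)
Final: (row=5, col=4), facing East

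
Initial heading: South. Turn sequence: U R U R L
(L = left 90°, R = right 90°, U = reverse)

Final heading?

Start: South
  U (U-turn (180°)) -> North
  R (right (90° clockwise)) -> East
  U (U-turn (180°)) -> West
  R (right (90° clockwise)) -> North
  L (left (90° counter-clockwise)) -> West
Final: West

Answer: Final heading: West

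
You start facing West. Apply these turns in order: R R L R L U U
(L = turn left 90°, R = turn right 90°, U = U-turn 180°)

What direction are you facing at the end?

Start: West
  R (right (90° clockwise)) -> North
  R (right (90° clockwise)) -> East
  L (left (90° counter-clockwise)) -> North
  R (right (90° clockwise)) -> East
  L (left (90° counter-clockwise)) -> North
  U (U-turn (180°)) -> South
  U (U-turn (180°)) -> North
Final: North

Answer: Final heading: North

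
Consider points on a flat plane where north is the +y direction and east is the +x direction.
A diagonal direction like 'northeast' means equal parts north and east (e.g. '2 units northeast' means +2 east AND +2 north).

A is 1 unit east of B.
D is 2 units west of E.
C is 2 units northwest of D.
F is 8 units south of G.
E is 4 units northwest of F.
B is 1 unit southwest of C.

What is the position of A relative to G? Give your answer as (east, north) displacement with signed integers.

Answer: A is at (east=-8, north=-3) relative to G.

Derivation:
Place G at the origin (east=0, north=0).
  F is 8 units south of G: delta (east=+0, north=-8); F at (east=0, north=-8).
  E is 4 units northwest of F: delta (east=-4, north=+4); E at (east=-4, north=-4).
  D is 2 units west of E: delta (east=-2, north=+0); D at (east=-6, north=-4).
  C is 2 units northwest of D: delta (east=-2, north=+2); C at (east=-8, north=-2).
  B is 1 unit southwest of C: delta (east=-1, north=-1); B at (east=-9, north=-3).
  A is 1 unit east of B: delta (east=+1, north=+0); A at (east=-8, north=-3).
Therefore A relative to G: (east=-8, north=-3).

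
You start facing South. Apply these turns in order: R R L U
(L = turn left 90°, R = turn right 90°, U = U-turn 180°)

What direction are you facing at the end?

Answer: Final heading: East

Derivation:
Start: South
  R (right (90° clockwise)) -> West
  R (right (90° clockwise)) -> North
  L (left (90° counter-clockwise)) -> West
  U (U-turn (180°)) -> East
Final: East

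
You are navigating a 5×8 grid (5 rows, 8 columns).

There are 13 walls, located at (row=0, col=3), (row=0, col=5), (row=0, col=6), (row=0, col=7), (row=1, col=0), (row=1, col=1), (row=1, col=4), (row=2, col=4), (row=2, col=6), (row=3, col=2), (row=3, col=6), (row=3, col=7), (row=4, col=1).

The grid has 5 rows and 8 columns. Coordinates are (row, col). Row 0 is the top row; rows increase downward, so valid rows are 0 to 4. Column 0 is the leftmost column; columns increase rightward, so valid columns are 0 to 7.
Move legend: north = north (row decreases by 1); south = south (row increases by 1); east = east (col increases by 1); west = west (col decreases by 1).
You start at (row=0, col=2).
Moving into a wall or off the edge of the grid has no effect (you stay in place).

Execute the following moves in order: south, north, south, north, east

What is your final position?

Answer: Final position: (row=0, col=2)

Derivation:
Start: (row=0, col=2)
  south (south): (row=0, col=2) -> (row=1, col=2)
  north (north): (row=1, col=2) -> (row=0, col=2)
  south (south): (row=0, col=2) -> (row=1, col=2)
  north (north): (row=1, col=2) -> (row=0, col=2)
  east (east): blocked, stay at (row=0, col=2)
Final: (row=0, col=2)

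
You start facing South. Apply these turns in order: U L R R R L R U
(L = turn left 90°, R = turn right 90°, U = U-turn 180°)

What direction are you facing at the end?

Start: South
  U (U-turn (180°)) -> North
  L (left (90° counter-clockwise)) -> West
  R (right (90° clockwise)) -> North
  R (right (90° clockwise)) -> East
  R (right (90° clockwise)) -> South
  L (left (90° counter-clockwise)) -> East
  R (right (90° clockwise)) -> South
  U (U-turn (180°)) -> North
Final: North

Answer: Final heading: North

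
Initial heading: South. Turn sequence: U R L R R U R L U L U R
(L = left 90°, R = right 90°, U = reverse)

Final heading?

Start: South
  U (U-turn (180°)) -> North
  R (right (90° clockwise)) -> East
  L (left (90° counter-clockwise)) -> North
  R (right (90° clockwise)) -> East
  R (right (90° clockwise)) -> South
  U (U-turn (180°)) -> North
  R (right (90° clockwise)) -> East
  L (left (90° counter-clockwise)) -> North
  U (U-turn (180°)) -> South
  L (left (90° counter-clockwise)) -> East
  U (U-turn (180°)) -> West
  R (right (90° clockwise)) -> North
Final: North

Answer: Final heading: North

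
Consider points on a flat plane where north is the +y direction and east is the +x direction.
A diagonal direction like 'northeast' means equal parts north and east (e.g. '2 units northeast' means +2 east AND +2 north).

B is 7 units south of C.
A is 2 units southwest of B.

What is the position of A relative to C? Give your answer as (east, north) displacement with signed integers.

Place C at the origin (east=0, north=0).
  B is 7 units south of C: delta (east=+0, north=-7); B at (east=0, north=-7).
  A is 2 units southwest of B: delta (east=-2, north=-2); A at (east=-2, north=-9).
Therefore A relative to C: (east=-2, north=-9).

Answer: A is at (east=-2, north=-9) relative to C.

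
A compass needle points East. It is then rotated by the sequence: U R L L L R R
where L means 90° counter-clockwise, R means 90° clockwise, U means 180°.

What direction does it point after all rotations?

Start: East
  U (U-turn (180°)) -> West
  R (right (90° clockwise)) -> North
  L (left (90° counter-clockwise)) -> West
  L (left (90° counter-clockwise)) -> South
  L (left (90° counter-clockwise)) -> East
  R (right (90° clockwise)) -> South
  R (right (90° clockwise)) -> West
Final: West

Answer: Final heading: West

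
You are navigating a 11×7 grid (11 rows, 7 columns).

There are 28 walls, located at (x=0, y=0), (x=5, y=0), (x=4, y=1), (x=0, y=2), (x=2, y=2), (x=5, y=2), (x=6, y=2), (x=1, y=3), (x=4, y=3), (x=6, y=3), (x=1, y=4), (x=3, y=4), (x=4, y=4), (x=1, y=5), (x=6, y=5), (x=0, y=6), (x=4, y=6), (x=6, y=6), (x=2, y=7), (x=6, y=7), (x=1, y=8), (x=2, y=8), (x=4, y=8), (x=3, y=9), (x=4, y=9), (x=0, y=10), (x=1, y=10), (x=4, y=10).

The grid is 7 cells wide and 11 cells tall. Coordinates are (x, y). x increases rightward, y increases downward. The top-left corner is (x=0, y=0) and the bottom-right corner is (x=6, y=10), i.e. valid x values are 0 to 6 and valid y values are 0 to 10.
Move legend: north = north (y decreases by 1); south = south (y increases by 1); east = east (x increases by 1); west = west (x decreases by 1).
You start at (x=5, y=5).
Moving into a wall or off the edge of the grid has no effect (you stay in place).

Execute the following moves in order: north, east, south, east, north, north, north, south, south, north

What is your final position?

Answer: Final position: (x=6, y=4)

Derivation:
Start: (x=5, y=5)
  north (north): (x=5, y=5) -> (x=5, y=4)
  east (east): (x=5, y=4) -> (x=6, y=4)
  south (south): blocked, stay at (x=6, y=4)
  east (east): blocked, stay at (x=6, y=4)
  [×3]north (north): blocked, stay at (x=6, y=4)
  south (south): blocked, stay at (x=6, y=4)
  south (south): blocked, stay at (x=6, y=4)
  north (north): blocked, stay at (x=6, y=4)
Final: (x=6, y=4)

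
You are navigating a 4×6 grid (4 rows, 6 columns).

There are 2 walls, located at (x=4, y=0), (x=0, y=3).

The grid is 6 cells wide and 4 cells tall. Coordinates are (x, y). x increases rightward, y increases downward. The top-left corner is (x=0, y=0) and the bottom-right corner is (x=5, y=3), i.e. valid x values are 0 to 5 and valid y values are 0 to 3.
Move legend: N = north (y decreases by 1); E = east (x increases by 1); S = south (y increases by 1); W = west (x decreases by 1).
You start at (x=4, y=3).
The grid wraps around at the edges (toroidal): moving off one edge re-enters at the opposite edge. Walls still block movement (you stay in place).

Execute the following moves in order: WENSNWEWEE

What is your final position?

Start: (x=4, y=3)
  W (west): (x=4, y=3) -> (x=3, y=3)
  E (east): (x=3, y=3) -> (x=4, y=3)
  N (north): (x=4, y=3) -> (x=4, y=2)
  S (south): (x=4, y=2) -> (x=4, y=3)
  N (north): (x=4, y=3) -> (x=4, y=2)
  W (west): (x=4, y=2) -> (x=3, y=2)
  E (east): (x=3, y=2) -> (x=4, y=2)
  W (west): (x=4, y=2) -> (x=3, y=2)
  E (east): (x=3, y=2) -> (x=4, y=2)
  E (east): (x=4, y=2) -> (x=5, y=2)
Final: (x=5, y=2)

Answer: Final position: (x=5, y=2)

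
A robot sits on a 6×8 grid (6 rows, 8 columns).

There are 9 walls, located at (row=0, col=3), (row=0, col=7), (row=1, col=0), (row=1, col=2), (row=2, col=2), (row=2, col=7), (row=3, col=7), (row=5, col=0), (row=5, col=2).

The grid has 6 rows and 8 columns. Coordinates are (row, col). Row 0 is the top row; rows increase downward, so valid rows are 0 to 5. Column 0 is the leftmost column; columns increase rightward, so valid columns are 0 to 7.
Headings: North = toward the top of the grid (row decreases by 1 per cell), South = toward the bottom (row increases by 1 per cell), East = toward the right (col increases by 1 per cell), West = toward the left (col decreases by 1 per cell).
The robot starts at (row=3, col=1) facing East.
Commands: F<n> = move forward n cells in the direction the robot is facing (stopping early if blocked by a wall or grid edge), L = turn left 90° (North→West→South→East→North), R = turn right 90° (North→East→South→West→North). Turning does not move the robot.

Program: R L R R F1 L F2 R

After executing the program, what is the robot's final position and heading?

Start: (row=3, col=1), facing East
  R: turn right, now facing South
  L: turn left, now facing East
  R: turn right, now facing South
  R: turn right, now facing West
  F1: move forward 1, now at (row=3, col=0)
  L: turn left, now facing South
  F2: move forward 1/2 (blocked), now at (row=4, col=0)
  R: turn right, now facing West
Final: (row=4, col=0), facing West

Answer: Final position: (row=4, col=0), facing West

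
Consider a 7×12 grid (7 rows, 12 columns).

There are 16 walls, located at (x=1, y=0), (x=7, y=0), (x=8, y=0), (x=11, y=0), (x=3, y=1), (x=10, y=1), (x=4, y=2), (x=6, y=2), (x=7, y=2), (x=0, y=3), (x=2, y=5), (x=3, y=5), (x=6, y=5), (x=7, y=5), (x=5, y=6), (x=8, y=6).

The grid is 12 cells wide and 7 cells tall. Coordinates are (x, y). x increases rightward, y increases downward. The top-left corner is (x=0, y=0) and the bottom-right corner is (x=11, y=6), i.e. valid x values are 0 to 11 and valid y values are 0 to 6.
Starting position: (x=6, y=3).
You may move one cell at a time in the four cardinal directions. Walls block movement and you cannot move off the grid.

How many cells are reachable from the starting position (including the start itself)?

BFS flood-fill from (x=6, y=3):
  Distance 0: (x=6, y=3)
  Distance 1: (x=5, y=3), (x=7, y=3), (x=6, y=4)
  Distance 2: (x=5, y=2), (x=4, y=3), (x=8, y=3), (x=5, y=4), (x=7, y=4)
  Distance 3: (x=5, y=1), (x=8, y=2), (x=3, y=3), (x=9, y=3), (x=4, y=4), (x=8, y=4), (x=5, y=5)
  Distance 4: (x=5, y=0), (x=4, y=1), (x=6, y=1), (x=8, y=1), (x=3, y=2), (x=9, y=2), (x=2, y=3), (x=10, y=3), (x=3, y=4), (x=9, y=4), (x=4, y=5), (x=8, y=5)
  Distance 5: (x=4, y=0), (x=6, y=0), (x=7, y=1), (x=9, y=1), (x=2, y=2), (x=10, y=2), (x=1, y=3), (x=11, y=3), (x=2, y=4), (x=10, y=4), (x=9, y=5), (x=4, y=6)
  Distance 6: (x=3, y=0), (x=9, y=0), (x=2, y=1), (x=1, y=2), (x=11, y=2), (x=1, y=4), (x=11, y=4), (x=10, y=5), (x=3, y=6), (x=9, y=6)
  Distance 7: (x=2, y=0), (x=10, y=0), (x=1, y=1), (x=11, y=1), (x=0, y=2), (x=0, y=4), (x=1, y=5), (x=11, y=5), (x=2, y=6), (x=10, y=6)
  Distance 8: (x=0, y=1), (x=0, y=5), (x=1, y=6), (x=11, y=6)
  Distance 9: (x=0, y=0), (x=0, y=6)
Total reachable: 66 (grid has 68 open cells total)

Answer: Reachable cells: 66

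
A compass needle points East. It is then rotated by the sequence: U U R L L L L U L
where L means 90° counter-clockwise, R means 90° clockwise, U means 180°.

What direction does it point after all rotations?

Start: East
  U (U-turn (180°)) -> West
  U (U-turn (180°)) -> East
  R (right (90° clockwise)) -> South
  L (left (90° counter-clockwise)) -> East
  L (left (90° counter-clockwise)) -> North
  L (left (90° counter-clockwise)) -> West
  L (left (90° counter-clockwise)) -> South
  U (U-turn (180°)) -> North
  L (left (90° counter-clockwise)) -> West
Final: West

Answer: Final heading: West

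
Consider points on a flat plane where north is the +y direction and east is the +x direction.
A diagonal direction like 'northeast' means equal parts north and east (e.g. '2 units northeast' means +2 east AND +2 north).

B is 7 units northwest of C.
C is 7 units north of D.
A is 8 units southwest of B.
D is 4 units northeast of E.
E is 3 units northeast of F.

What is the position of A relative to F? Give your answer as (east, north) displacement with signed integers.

Place F at the origin (east=0, north=0).
  E is 3 units northeast of F: delta (east=+3, north=+3); E at (east=3, north=3).
  D is 4 units northeast of E: delta (east=+4, north=+4); D at (east=7, north=7).
  C is 7 units north of D: delta (east=+0, north=+7); C at (east=7, north=14).
  B is 7 units northwest of C: delta (east=-7, north=+7); B at (east=0, north=21).
  A is 8 units southwest of B: delta (east=-8, north=-8); A at (east=-8, north=13).
Therefore A relative to F: (east=-8, north=13).

Answer: A is at (east=-8, north=13) relative to F.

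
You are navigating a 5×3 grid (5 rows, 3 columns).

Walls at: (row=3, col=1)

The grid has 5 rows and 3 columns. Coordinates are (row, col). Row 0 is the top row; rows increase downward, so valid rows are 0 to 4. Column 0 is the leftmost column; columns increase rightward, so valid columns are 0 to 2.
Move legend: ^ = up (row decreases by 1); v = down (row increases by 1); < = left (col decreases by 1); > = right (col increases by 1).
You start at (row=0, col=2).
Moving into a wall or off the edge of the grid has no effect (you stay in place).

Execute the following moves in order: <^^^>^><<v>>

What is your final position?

Start: (row=0, col=2)
  < (left): (row=0, col=2) -> (row=0, col=1)
  [×3]^ (up): blocked, stay at (row=0, col=1)
  > (right): (row=0, col=1) -> (row=0, col=2)
  ^ (up): blocked, stay at (row=0, col=2)
  > (right): blocked, stay at (row=0, col=2)
  < (left): (row=0, col=2) -> (row=0, col=1)
  < (left): (row=0, col=1) -> (row=0, col=0)
  v (down): (row=0, col=0) -> (row=1, col=0)
  > (right): (row=1, col=0) -> (row=1, col=1)
  > (right): (row=1, col=1) -> (row=1, col=2)
Final: (row=1, col=2)

Answer: Final position: (row=1, col=2)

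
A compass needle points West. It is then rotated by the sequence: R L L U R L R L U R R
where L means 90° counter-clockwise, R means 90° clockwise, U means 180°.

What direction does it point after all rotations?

Answer: Final heading: North

Derivation:
Start: West
  R (right (90° clockwise)) -> North
  L (left (90° counter-clockwise)) -> West
  L (left (90° counter-clockwise)) -> South
  U (U-turn (180°)) -> North
  R (right (90° clockwise)) -> East
  L (left (90° counter-clockwise)) -> North
  R (right (90° clockwise)) -> East
  L (left (90° counter-clockwise)) -> North
  U (U-turn (180°)) -> South
  R (right (90° clockwise)) -> West
  R (right (90° clockwise)) -> North
Final: North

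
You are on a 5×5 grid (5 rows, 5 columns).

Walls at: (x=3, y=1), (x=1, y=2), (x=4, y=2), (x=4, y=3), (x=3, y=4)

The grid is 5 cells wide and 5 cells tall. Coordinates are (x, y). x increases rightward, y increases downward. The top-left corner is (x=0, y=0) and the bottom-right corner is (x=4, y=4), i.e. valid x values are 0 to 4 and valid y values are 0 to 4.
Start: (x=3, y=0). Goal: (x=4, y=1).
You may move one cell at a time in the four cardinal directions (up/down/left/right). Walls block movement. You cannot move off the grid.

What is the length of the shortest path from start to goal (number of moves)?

BFS from (x=3, y=0) until reaching (x=4, y=1):
  Distance 0: (x=3, y=0)
  Distance 1: (x=2, y=0), (x=4, y=0)
  Distance 2: (x=1, y=0), (x=2, y=1), (x=4, y=1)  <- goal reached here
One shortest path (2 moves): (x=3, y=0) -> (x=4, y=0) -> (x=4, y=1)

Answer: Shortest path length: 2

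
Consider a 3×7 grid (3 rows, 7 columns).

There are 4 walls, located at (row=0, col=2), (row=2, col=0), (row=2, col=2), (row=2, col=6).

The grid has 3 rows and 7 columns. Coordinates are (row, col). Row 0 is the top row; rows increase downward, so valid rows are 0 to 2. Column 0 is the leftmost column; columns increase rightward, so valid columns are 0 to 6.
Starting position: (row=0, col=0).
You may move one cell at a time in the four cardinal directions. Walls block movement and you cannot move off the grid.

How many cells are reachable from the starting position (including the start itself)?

BFS flood-fill from (row=0, col=0):
  Distance 0: (row=0, col=0)
  Distance 1: (row=0, col=1), (row=1, col=0)
  Distance 2: (row=1, col=1)
  Distance 3: (row=1, col=2), (row=2, col=1)
  Distance 4: (row=1, col=3)
  Distance 5: (row=0, col=3), (row=1, col=4), (row=2, col=3)
  Distance 6: (row=0, col=4), (row=1, col=5), (row=2, col=4)
  Distance 7: (row=0, col=5), (row=1, col=6), (row=2, col=5)
  Distance 8: (row=0, col=6)
Total reachable: 17 (grid has 17 open cells total)

Answer: Reachable cells: 17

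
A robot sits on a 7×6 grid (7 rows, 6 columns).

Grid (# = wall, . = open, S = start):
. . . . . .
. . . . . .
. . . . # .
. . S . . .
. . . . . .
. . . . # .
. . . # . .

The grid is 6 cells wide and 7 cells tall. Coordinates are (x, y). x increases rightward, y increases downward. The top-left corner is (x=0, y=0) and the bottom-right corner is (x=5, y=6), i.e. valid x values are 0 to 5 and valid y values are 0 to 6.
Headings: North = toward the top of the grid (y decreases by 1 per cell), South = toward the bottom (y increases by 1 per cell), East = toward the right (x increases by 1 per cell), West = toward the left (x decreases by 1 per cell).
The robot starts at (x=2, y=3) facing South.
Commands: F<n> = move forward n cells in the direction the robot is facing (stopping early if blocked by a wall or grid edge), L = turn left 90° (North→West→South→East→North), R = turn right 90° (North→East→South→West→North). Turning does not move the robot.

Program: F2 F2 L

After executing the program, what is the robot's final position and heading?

Answer: Final position: (x=2, y=6), facing East

Derivation:
Start: (x=2, y=3), facing South
  F2: move forward 2, now at (x=2, y=5)
  F2: move forward 1/2 (blocked), now at (x=2, y=6)
  L: turn left, now facing East
Final: (x=2, y=6), facing East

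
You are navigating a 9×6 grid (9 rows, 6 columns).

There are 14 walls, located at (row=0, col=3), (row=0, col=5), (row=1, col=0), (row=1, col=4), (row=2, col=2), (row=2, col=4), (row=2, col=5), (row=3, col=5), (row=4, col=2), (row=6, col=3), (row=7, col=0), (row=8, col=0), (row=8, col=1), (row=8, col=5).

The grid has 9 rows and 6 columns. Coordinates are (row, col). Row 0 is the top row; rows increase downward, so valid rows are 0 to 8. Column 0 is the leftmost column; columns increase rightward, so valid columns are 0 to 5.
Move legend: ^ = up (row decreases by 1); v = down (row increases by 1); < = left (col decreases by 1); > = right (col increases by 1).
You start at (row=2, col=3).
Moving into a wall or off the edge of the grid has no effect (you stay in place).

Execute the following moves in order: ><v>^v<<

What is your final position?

Answer: Final position: (row=4, col=3)

Derivation:
Start: (row=2, col=3)
  > (right): blocked, stay at (row=2, col=3)
  < (left): blocked, stay at (row=2, col=3)
  v (down): (row=2, col=3) -> (row=3, col=3)
  > (right): (row=3, col=3) -> (row=3, col=4)
  ^ (up): blocked, stay at (row=3, col=4)
  v (down): (row=3, col=4) -> (row=4, col=4)
  < (left): (row=4, col=4) -> (row=4, col=3)
  < (left): blocked, stay at (row=4, col=3)
Final: (row=4, col=3)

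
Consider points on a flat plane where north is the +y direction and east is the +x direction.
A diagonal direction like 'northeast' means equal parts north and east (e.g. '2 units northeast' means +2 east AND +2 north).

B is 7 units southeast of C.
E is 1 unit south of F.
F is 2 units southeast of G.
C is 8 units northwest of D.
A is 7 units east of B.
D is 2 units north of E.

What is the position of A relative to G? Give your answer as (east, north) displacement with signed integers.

Answer: A is at (east=8, north=0) relative to G.

Derivation:
Place G at the origin (east=0, north=0).
  F is 2 units southeast of G: delta (east=+2, north=-2); F at (east=2, north=-2).
  E is 1 unit south of F: delta (east=+0, north=-1); E at (east=2, north=-3).
  D is 2 units north of E: delta (east=+0, north=+2); D at (east=2, north=-1).
  C is 8 units northwest of D: delta (east=-8, north=+8); C at (east=-6, north=7).
  B is 7 units southeast of C: delta (east=+7, north=-7); B at (east=1, north=0).
  A is 7 units east of B: delta (east=+7, north=+0); A at (east=8, north=0).
Therefore A relative to G: (east=8, north=0).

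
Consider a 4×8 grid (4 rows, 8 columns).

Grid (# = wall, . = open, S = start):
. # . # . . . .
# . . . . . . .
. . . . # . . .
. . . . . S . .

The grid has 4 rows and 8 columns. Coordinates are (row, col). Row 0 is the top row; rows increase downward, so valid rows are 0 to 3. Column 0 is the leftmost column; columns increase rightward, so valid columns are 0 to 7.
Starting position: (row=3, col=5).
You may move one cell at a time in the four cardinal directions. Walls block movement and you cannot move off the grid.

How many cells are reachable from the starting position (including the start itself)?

BFS flood-fill from (row=3, col=5):
  Distance 0: (row=3, col=5)
  Distance 1: (row=2, col=5), (row=3, col=4), (row=3, col=6)
  Distance 2: (row=1, col=5), (row=2, col=6), (row=3, col=3), (row=3, col=7)
  Distance 3: (row=0, col=5), (row=1, col=4), (row=1, col=6), (row=2, col=3), (row=2, col=7), (row=3, col=2)
  Distance 4: (row=0, col=4), (row=0, col=6), (row=1, col=3), (row=1, col=7), (row=2, col=2), (row=3, col=1)
  Distance 5: (row=0, col=7), (row=1, col=2), (row=2, col=1), (row=3, col=0)
  Distance 6: (row=0, col=2), (row=1, col=1), (row=2, col=0)
Total reachable: 27 (grid has 28 open cells total)

Answer: Reachable cells: 27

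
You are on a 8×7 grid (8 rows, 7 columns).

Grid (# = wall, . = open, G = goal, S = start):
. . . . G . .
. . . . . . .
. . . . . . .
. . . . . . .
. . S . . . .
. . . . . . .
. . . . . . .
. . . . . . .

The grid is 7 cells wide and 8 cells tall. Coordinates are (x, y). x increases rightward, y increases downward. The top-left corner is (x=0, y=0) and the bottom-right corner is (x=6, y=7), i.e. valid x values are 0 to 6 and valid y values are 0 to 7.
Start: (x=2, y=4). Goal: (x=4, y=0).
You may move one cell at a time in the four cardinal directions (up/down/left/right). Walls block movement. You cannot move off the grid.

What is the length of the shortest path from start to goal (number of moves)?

BFS from (x=2, y=4) until reaching (x=4, y=0):
  Distance 0: (x=2, y=4)
  Distance 1: (x=2, y=3), (x=1, y=4), (x=3, y=4), (x=2, y=5)
  Distance 2: (x=2, y=2), (x=1, y=3), (x=3, y=3), (x=0, y=4), (x=4, y=4), (x=1, y=5), (x=3, y=5), (x=2, y=6)
  Distance 3: (x=2, y=1), (x=1, y=2), (x=3, y=2), (x=0, y=3), (x=4, y=3), (x=5, y=4), (x=0, y=5), (x=4, y=5), (x=1, y=6), (x=3, y=6), (x=2, y=7)
  Distance 4: (x=2, y=0), (x=1, y=1), (x=3, y=1), (x=0, y=2), (x=4, y=2), (x=5, y=3), (x=6, y=4), (x=5, y=5), (x=0, y=6), (x=4, y=6), (x=1, y=7), (x=3, y=7)
  Distance 5: (x=1, y=0), (x=3, y=0), (x=0, y=1), (x=4, y=1), (x=5, y=2), (x=6, y=3), (x=6, y=5), (x=5, y=6), (x=0, y=7), (x=4, y=7)
  Distance 6: (x=0, y=0), (x=4, y=0), (x=5, y=1), (x=6, y=2), (x=6, y=6), (x=5, y=7)  <- goal reached here
One shortest path (6 moves): (x=2, y=4) -> (x=3, y=4) -> (x=4, y=4) -> (x=4, y=3) -> (x=4, y=2) -> (x=4, y=1) -> (x=4, y=0)

Answer: Shortest path length: 6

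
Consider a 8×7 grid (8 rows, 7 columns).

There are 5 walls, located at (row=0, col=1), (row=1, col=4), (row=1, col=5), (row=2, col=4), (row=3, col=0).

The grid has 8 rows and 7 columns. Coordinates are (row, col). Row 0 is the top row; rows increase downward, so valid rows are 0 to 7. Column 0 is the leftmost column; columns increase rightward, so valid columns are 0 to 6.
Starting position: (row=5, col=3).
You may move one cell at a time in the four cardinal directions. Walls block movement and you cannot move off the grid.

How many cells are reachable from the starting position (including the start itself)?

BFS flood-fill from (row=5, col=3):
  Distance 0: (row=5, col=3)
  Distance 1: (row=4, col=3), (row=5, col=2), (row=5, col=4), (row=6, col=3)
  Distance 2: (row=3, col=3), (row=4, col=2), (row=4, col=4), (row=5, col=1), (row=5, col=5), (row=6, col=2), (row=6, col=4), (row=7, col=3)
  Distance 3: (row=2, col=3), (row=3, col=2), (row=3, col=4), (row=4, col=1), (row=4, col=5), (row=5, col=0), (row=5, col=6), (row=6, col=1), (row=6, col=5), (row=7, col=2), (row=7, col=4)
  Distance 4: (row=1, col=3), (row=2, col=2), (row=3, col=1), (row=3, col=5), (row=4, col=0), (row=4, col=6), (row=6, col=0), (row=6, col=6), (row=7, col=1), (row=7, col=5)
  Distance 5: (row=0, col=3), (row=1, col=2), (row=2, col=1), (row=2, col=5), (row=3, col=6), (row=7, col=0), (row=7, col=6)
  Distance 6: (row=0, col=2), (row=0, col=4), (row=1, col=1), (row=2, col=0), (row=2, col=6)
  Distance 7: (row=0, col=5), (row=1, col=0), (row=1, col=6)
  Distance 8: (row=0, col=0), (row=0, col=6)
Total reachable: 51 (grid has 51 open cells total)

Answer: Reachable cells: 51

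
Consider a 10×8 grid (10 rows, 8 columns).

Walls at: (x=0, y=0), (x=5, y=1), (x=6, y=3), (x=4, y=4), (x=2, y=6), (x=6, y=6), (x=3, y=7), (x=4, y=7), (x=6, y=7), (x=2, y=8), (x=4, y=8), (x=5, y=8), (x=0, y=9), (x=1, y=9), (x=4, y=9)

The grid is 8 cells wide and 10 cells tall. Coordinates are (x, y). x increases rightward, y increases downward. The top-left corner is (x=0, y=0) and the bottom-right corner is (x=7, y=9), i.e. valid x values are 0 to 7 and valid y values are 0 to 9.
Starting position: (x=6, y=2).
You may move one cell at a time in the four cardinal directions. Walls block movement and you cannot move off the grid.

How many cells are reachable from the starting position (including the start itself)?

BFS flood-fill from (x=6, y=2):
  Distance 0: (x=6, y=2)
  Distance 1: (x=6, y=1), (x=5, y=2), (x=7, y=2)
  Distance 2: (x=6, y=0), (x=7, y=1), (x=4, y=2), (x=5, y=3), (x=7, y=3)
  Distance 3: (x=5, y=0), (x=7, y=0), (x=4, y=1), (x=3, y=2), (x=4, y=3), (x=5, y=4), (x=7, y=4)
  Distance 4: (x=4, y=0), (x=3, y=1), (x=2, y=2), (x=3, y=3), (x=6, y=4), (x=5, y=5), (x=7, y=5)
  Distance 5: (x=3, y=0), (x=2, y=1), (x=1, y=2), (x=2, y=3), (x=3, y=4), (x=4, y=5), (x=6, y=5), (x=5, y=6), (x=7, y=6)
  Distance 6: (x=2, y=0), (x=1, y=1), (x=0, y=2), (x=1, y=3), (x=2, y=4), (x=3, y=5), (x=4, y=6), (x=5, y=7), (x=7, y=7)
  Distance 7: (x=1, y=0), (x=0, y=1), (x=0, y=3), (x=1, y=4), (x=2, y=5), (x=3, y=6), (x=7, y=8)
  Distance 8: (x=0, y=4), (x=1, y=5), (x=6, y=8), (x=7, y=9)
  Distance 9: (x=0, y=5), (x=1, y=6), (x=6, y=9)
  Distance 10: (x=0, y=6), (x=1, y=7), (x=5, y=9)
  Distance 11: (x=0, y=7), (x=2, y=7), (x=1, y=8)
  Distance 12: (x=0, y=8)
Total reachable: 62 (grid has 65 open cells total)

Answer: Reachable cells: 62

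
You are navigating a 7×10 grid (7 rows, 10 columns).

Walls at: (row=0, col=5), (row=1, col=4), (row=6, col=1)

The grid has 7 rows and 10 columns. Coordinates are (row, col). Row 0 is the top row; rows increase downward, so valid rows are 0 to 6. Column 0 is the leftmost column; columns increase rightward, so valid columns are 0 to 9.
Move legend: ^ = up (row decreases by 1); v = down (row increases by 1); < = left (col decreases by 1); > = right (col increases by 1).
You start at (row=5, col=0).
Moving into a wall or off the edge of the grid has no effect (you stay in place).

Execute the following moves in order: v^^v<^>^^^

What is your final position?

Answer: Final position: (row=1, col=1)

Derivation:
Start: (row=5, col=0)
  v (down): (row=5, col=0) -> (row=6, col=0)
  ^ (up): (row=6, col=0) -> (row=5, col=0)
  ^ (up): (row=5, col=0) -> (row=4, col=0)
  v (down): (row=4, col=0) -> (row=5, col=0)
  < (left): blocked, stay at (row=5, col=0)
  ^ (up): (row=5, col=0) -> (row=4, col=0)
  > (right): (row=4, col=0) -> (row=4, col=1)
  ^ (up): (row=4, col=1) -> (row=3, col=1)
  ^ (up): (row=3, col=1) -> (row=2, col=1)
  ^ (up): (row=2, col=1) -> (row=1, col=1)
Final: (row=1, col=1)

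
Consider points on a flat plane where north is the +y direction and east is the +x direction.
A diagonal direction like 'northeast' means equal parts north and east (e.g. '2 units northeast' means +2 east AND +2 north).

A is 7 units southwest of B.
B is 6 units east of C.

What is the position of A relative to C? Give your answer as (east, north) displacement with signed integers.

Answer: A is at (east=-1, north=-7) relative to C.

Derivation:
Place C at the origin (east=0, north=0).
  B is 6 units east of C: delta (east=+6, north=+0); B at (east=6, north=0).
  A is 7 units southwest of B: delta (east=-7, north=-7); A at (east=-1, north=-7).
Therefore A relative to C: (east=-1, north=-7).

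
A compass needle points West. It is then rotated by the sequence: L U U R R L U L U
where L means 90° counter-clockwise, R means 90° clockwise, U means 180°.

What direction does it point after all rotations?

Start: West
  L (left (90° counter-clockwise)) -> South
  U (U-turn (180°)) -> North
  U (U-turn (180°)) -> South
  R (right (90° clockwise)) -> West
  R (right (90° clockwise)) -> North
  L (left (90° counter-clockwise)) -> West
  U (U-turn (180°)) -> East
  L (left (90° counter-clockwise)) -> North
  U (U-turn (180°)) -> South
Final: South

Answer: Final heading: South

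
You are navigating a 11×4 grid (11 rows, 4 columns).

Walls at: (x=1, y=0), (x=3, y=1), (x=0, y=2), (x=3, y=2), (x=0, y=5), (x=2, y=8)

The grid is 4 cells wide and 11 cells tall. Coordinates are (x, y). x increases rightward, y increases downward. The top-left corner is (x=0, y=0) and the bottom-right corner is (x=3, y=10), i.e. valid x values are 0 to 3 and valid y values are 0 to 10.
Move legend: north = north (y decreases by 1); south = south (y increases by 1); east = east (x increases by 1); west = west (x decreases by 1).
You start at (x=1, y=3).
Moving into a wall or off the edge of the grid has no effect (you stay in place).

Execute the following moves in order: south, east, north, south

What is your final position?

Answer: Final position: (x=2, y=4)

Derivation:
Start: (x=1, y=3)
  south (south): (x=1, y=3) -> (x=1, y=4)
  east (east): (x=1, y=4) -> (x=2, y=4)
  north (north): (x=2, y=4) -> (x=2, y=3)
  south (south): (x=2, y=3) -> (x=2, y=4)
Final: (x=2, y=4)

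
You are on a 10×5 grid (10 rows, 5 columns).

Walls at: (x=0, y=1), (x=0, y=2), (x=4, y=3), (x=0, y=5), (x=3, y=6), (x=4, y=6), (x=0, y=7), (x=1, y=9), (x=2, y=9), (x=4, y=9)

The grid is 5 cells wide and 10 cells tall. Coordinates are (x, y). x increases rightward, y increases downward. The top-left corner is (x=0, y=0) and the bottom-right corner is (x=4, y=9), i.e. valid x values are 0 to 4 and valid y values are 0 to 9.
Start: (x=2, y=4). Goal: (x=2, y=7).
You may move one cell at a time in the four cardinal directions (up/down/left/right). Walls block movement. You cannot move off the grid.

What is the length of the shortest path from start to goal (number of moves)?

BFS from (x=2, y=4) until reaching (x=2, y=7):
  Distance 0: (x=2, y=4)
  Distance 1: (x=2, y=3), (x=1, y=4), (x=3, y=4), (x=2, y=5)
  Distance 2: (x=2, y=2), (x=1, y=3), (x=3, y=3), (x=0, y=4), (x=4, y=4), (x=1, y=5), (x=3, y=5), (x=2, y=6)
  Distance 3: (x=2, y=1), (x=1, y=2), (x=3, y=2), (x=0, y=3), (x=4, y=5), (x=1, y=6), (x=2, y=7)  <- goal reached here
One shortest path (3 moves): (x=2, y=4) -> (x=2, y=5) -> (x=2, y=6) -> (x=2, y=7)

Answer: Shortest path length: 3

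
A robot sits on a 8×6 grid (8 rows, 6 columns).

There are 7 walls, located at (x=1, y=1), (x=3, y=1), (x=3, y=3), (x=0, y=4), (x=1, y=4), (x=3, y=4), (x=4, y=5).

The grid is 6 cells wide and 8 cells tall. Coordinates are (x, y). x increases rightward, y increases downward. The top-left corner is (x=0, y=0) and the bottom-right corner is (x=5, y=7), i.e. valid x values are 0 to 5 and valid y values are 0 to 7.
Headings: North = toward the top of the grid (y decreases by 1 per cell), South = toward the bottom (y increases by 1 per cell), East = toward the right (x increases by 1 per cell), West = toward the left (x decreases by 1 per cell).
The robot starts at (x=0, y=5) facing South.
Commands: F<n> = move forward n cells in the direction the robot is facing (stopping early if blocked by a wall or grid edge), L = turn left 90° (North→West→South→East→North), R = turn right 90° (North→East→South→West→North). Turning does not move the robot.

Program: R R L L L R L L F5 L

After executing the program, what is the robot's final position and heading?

Start: (x=0, y=5), facing South
  R: turn right, now facing West
  R: turn right, now facing North
  L: turn left, now facing West
  L: turn left, now facing South
  L: turn left, now facing East
  R: turn right, now facing South
  L: turn left, now facing East
  L: turn left, now facing North
  F5: move forward 0/5 (blocked), now at (x=0, y=5)
  L: turn left, now facing West
Final: (x=0, y=5), facing West

Answer: Final position: (x=0, y=5), facing West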